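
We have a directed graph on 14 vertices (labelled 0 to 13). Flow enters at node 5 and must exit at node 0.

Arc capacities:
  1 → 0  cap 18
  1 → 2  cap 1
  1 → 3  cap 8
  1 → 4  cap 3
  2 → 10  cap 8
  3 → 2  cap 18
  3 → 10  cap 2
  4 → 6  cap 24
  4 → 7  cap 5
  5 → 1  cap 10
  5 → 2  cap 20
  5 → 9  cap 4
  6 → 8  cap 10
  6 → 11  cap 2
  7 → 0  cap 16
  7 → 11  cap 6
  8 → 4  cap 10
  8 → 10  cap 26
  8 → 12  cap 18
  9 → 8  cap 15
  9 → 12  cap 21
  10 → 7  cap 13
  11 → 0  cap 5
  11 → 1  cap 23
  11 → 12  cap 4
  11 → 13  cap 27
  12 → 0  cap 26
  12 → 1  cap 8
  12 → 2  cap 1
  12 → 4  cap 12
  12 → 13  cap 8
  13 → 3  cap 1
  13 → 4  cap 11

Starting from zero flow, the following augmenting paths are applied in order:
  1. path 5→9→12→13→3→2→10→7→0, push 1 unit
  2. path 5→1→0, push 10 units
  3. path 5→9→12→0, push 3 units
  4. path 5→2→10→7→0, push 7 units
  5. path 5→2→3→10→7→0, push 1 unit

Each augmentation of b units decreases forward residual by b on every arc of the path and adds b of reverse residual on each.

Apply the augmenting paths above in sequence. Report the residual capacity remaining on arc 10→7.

after path 1 (5→9→12→13→3→2→10→7→0, push 1): res(10,7)=12
after path 2 (5→1→0, push 10): res(10,7)=12
after path 3 (5→9→12→0, push 3): res(10,7)=12
after path 4 (5→2→10→7→0, push 7): res(10,7)=5
after path 5 (5→2→3→10→7→0, push 1): res(10,7)=4

Residual capacity of (10,7): 4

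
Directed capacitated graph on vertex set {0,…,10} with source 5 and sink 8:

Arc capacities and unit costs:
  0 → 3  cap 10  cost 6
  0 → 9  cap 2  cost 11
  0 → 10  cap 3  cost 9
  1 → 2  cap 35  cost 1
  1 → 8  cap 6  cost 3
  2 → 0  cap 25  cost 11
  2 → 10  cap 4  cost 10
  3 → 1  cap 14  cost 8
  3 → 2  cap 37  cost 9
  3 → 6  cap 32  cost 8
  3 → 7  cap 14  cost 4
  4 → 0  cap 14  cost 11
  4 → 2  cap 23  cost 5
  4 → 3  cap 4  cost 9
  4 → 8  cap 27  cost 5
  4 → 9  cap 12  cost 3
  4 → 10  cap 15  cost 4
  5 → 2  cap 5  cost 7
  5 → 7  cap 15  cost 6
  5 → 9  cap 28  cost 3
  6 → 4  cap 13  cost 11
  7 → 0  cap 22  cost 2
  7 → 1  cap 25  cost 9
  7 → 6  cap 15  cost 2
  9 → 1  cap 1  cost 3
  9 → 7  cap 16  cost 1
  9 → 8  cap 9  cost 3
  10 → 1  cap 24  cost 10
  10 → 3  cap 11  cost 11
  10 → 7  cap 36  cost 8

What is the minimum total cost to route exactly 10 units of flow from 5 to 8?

Minimum cost for 10 units: 63

shortest-cost path #1: 5→9→8 push 9 @ unit cost 6 (adds 54)
shortest-cost path #2: 5→9→1→8 push 1 @ unit cost 9 (adds 9)
total cost = 63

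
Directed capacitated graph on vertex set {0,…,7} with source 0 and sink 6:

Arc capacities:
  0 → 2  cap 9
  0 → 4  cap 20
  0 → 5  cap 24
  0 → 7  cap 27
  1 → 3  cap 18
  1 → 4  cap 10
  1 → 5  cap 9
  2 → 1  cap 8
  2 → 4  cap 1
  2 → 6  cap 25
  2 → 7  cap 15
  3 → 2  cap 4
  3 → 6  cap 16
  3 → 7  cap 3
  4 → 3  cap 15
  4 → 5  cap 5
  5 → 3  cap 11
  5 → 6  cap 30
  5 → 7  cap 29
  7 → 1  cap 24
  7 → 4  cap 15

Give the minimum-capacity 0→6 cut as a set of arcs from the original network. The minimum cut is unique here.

augment #1: 0→2→6 push 9
augment #2: 0→5→6 push 24
augment #3: 0→4→3→6 push 15
augment #4: 0→4→5→6 push 5
augment #5: 0→7→1→3→6 push 1
augment #6: 0→7→1→5→6 push 1
augment #7: 0→7→1→3→2→6 push 4
max flow = 59; residual-reachable set from 0 gives S-side
cut edges (S→T): {(0,2), (3,2), (3,6), (5,6)} total cap 59

Min-cut arcs: {(0,2), (3,2), (3,6), (5,6)} (total capacity 59)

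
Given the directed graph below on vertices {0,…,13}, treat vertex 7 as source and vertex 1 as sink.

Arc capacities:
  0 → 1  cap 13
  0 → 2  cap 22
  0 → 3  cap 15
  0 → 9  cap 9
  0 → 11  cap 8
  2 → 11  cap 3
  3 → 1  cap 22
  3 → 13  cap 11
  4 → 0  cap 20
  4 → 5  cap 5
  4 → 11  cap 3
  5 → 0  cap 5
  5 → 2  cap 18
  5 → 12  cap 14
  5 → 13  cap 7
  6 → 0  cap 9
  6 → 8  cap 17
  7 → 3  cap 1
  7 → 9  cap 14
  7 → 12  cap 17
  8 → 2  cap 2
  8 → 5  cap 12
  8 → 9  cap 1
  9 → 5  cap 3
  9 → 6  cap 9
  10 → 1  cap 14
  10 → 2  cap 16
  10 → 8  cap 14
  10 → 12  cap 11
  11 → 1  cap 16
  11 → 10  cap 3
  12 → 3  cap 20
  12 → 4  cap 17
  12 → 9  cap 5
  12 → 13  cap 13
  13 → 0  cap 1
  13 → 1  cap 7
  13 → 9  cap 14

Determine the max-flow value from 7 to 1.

Maximum flow value: 30

augment #1: 7→3→1 bottleneck 1, total now 1
augment #2: 7→12→3→1 bottleneck 17, total now 18
augment #3: 7→9→5→0→1 bottleneck 3, total now 21
augment #4: 7→9→6→0→1 bottleneck 9, total now 30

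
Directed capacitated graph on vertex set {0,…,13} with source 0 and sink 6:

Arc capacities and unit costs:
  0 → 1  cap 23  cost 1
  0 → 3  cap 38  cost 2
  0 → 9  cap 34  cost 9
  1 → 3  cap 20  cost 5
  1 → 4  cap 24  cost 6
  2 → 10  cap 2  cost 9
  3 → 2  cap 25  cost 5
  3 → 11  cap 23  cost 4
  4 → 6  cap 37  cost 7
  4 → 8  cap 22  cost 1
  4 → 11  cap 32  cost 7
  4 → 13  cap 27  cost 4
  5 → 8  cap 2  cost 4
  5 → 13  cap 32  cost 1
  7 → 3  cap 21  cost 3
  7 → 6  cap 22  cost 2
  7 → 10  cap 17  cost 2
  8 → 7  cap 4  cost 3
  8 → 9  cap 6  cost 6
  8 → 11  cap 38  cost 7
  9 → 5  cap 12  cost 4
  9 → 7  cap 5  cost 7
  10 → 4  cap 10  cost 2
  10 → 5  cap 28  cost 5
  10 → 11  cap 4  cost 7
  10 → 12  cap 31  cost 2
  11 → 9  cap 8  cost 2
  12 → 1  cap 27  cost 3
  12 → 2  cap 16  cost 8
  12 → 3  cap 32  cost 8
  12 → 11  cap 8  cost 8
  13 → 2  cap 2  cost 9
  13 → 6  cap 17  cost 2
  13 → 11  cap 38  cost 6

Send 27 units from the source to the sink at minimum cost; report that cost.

shortest-cost path #1: 0→1→4→13→6 push 17 @ unit cost 13 (adds 221)
shortest-cost path #2: 0→1→4→8→7→6 push 4 @ unit cost 13 (adds 52)
shortest-cost path #3: 0→1→4→6 push 2 @ unit cost 14 (adds 28)
shortest-cost path #4: 0→3→11→9→5→13→4→6 push 4 @ unit cost 16 (adds 64)
total cost = 365

Minimum cost for 27 units: 365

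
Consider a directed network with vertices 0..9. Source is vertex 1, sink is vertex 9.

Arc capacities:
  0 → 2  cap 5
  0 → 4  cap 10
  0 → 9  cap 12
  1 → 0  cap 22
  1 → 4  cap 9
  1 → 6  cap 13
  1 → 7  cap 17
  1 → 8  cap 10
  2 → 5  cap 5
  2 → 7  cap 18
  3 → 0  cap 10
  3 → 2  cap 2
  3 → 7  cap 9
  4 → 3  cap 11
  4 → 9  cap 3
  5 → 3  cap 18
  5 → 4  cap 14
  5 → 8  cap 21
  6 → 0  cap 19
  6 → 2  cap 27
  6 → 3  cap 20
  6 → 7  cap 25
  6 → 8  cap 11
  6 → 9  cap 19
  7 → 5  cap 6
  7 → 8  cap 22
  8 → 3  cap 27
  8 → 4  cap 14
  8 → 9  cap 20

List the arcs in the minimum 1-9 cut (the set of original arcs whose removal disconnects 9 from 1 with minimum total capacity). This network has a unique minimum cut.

augment #1: 1→0→9 push 12
augment #2: 1→4→9 push 3
augment #3: 1→6→9 push 13
augment #4: 1→8→9 push 10
augment #5: 1→7→8→9 push 10
max flow = 48; residual-reachable set from 1 gives S-side
cut edges (S→T): {(0,9), (1,6), (4,9), (8,9)} total cap 48

Min-cut arcs: {(0,9), (1,6), (4,9), (8,9)} (total capacity 48)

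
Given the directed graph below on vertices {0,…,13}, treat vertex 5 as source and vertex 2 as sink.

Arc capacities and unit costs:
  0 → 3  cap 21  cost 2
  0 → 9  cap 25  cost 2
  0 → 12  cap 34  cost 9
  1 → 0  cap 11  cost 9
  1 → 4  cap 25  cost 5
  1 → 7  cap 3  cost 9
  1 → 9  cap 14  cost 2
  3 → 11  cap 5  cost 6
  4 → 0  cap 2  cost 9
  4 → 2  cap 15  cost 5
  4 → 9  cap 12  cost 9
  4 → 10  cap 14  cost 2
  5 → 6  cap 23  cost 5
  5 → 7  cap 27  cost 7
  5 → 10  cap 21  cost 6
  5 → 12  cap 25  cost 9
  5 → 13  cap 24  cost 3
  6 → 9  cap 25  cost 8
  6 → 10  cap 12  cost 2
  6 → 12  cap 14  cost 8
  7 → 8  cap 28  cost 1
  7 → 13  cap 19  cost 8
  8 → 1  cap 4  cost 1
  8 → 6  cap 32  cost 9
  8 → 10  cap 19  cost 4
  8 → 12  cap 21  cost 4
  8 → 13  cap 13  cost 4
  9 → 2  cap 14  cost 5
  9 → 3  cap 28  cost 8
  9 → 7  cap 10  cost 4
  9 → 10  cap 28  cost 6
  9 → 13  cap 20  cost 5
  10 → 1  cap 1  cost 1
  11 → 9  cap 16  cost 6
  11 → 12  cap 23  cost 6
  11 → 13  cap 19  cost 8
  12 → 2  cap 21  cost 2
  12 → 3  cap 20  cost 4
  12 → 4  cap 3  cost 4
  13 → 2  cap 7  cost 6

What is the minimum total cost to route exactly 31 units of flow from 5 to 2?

Minimum cost for 31 units: 340

shortest-cost path #1: 5→13→2 push 7 @ unit cost 9 (adds 63)
shortest-cost path #2: 5→12→2 push 21 @ unit cost 11 (adds 231)
shortest-cost path #3: 5→10→1→9→2 push 1 @ unit cost 14 (adds 14)
shortest-cost path #4: 5→7→8→1→9→2 push 2 @ unit cost 16 (adds 32)
total cost = 340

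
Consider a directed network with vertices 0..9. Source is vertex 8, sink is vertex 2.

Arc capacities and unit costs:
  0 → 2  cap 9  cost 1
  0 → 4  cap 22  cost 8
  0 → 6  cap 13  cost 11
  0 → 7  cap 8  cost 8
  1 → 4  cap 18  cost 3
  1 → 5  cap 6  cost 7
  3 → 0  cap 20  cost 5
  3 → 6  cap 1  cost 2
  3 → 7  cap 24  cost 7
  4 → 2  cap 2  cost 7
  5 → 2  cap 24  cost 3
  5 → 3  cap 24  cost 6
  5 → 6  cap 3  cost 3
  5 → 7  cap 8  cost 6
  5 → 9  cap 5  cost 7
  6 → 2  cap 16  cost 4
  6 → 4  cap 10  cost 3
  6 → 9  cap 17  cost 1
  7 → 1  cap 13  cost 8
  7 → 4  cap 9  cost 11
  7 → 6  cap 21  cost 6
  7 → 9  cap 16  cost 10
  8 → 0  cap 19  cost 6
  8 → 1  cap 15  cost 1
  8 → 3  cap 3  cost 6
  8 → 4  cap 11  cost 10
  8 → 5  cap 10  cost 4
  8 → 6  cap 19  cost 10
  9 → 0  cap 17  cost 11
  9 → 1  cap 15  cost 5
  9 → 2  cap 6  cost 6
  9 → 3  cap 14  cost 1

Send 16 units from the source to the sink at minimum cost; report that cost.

shortest-cost path #1: 8→0→2 push 9 @ unit cost 7 (adds 63)
shortest-cost path #2: 8→5→2 push 7 @ unit cost 7 (adds 49)
total cost = 112

Minimum cost for 16 units: 112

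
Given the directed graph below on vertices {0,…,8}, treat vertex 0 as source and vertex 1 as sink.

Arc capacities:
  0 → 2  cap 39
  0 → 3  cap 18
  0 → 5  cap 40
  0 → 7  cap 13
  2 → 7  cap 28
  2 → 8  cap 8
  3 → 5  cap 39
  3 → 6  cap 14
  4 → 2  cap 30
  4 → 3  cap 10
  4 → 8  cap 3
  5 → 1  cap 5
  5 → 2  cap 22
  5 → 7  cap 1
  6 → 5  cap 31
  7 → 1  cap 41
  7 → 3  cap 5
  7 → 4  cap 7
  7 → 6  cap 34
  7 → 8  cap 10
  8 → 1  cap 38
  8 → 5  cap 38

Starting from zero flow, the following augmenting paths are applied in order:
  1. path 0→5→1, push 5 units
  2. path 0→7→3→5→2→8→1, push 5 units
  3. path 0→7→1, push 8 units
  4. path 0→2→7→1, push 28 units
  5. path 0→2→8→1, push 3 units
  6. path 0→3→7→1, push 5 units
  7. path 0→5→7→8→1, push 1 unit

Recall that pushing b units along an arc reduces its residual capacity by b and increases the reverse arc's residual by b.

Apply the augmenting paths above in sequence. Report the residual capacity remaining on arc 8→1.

after path 1 (0→5→1, push 5): res(8,1)=38
after path 2 (0→7→3→5→2→8→1, push 5): res(8,1)=33
after path 3 (0→7→1, push 8): res(8,1)=33
after path 4 (0→2→7→1, push 28): res(8,1)=33
after path 5 (0→2→8→1, push 3): res(8,1)=30
after path 6 (0→3→7→1, push 5): res(8,1)=30
after path 7 (0→5→7→8→1, push 1): res(8,1)=29

Residual capacity of (8,1): 29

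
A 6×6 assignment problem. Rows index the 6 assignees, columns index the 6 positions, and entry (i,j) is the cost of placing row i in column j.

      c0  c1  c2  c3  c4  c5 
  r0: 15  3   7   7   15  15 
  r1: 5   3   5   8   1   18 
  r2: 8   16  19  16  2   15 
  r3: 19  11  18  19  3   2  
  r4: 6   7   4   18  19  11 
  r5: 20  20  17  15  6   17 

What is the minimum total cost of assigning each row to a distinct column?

optimal assignment: row0→col3 (cost 7), row1→col1 (cost 3), row2→col0 (cost 8), row3→col5 (cost 2), row4→col2 (cost 4), row5→col4 (cost 6)
total = 7 + 3 + 8 + 2 + 4 + 6 = 30

Minimum assignment cost: 30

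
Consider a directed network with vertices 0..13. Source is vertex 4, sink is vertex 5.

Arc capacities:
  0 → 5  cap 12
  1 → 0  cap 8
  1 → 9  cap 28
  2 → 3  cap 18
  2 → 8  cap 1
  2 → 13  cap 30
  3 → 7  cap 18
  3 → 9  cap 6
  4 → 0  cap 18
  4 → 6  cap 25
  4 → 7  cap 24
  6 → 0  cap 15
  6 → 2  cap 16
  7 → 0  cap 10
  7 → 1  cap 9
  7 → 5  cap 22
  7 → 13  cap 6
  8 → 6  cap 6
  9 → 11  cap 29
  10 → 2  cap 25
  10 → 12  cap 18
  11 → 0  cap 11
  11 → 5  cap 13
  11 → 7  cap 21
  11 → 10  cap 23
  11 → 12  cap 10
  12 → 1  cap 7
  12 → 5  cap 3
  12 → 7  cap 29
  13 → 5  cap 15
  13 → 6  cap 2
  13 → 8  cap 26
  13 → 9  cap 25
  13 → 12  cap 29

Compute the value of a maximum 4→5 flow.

augment #1: 4→0→5 bottleneck 12, total now 12
augment #2: 4→7→5 bottleneck 22, total now 34
augment #3: 4→7→13→5 bottleneck 2, total now 36
augment #4: 4→6→2→13→5 bottleneck 13, total now 49
augment #5: 4→6→2→13→12→5 bottleneck 3, total now 52

Maximum flow value: 52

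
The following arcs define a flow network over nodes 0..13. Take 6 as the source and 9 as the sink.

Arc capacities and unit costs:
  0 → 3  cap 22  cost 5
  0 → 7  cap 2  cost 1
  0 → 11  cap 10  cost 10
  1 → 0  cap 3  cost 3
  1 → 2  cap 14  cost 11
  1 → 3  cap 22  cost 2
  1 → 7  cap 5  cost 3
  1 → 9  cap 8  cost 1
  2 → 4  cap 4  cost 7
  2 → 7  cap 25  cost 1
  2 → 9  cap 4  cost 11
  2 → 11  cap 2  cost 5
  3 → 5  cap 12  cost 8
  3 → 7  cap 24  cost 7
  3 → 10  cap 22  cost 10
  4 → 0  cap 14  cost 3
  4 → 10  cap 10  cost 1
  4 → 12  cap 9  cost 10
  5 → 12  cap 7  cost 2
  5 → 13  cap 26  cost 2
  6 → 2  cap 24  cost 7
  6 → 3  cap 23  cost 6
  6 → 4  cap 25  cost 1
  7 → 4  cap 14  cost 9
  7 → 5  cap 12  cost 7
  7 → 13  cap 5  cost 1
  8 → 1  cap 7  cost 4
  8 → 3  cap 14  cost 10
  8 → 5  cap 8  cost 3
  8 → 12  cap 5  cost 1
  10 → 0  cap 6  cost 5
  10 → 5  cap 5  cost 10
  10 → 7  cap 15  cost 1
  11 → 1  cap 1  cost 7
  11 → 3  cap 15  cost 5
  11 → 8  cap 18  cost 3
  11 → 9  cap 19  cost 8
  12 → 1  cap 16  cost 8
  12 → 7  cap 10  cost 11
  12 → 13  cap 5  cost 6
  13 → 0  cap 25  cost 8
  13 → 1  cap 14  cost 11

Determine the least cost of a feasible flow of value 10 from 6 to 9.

shortest-cost path #1: 6→4→10→7→13→1→9 push 5 @ unit cost 16 (adds 80)
shortest-cost path #2: 6→2→9 push 4 @ unit cost 18 (adds 72)
shortest-cost path #3: 6→2→11→9 push 1 @ unit cost 20 (adds 20)
total cost = 172

Minimum cost for 10 units: 172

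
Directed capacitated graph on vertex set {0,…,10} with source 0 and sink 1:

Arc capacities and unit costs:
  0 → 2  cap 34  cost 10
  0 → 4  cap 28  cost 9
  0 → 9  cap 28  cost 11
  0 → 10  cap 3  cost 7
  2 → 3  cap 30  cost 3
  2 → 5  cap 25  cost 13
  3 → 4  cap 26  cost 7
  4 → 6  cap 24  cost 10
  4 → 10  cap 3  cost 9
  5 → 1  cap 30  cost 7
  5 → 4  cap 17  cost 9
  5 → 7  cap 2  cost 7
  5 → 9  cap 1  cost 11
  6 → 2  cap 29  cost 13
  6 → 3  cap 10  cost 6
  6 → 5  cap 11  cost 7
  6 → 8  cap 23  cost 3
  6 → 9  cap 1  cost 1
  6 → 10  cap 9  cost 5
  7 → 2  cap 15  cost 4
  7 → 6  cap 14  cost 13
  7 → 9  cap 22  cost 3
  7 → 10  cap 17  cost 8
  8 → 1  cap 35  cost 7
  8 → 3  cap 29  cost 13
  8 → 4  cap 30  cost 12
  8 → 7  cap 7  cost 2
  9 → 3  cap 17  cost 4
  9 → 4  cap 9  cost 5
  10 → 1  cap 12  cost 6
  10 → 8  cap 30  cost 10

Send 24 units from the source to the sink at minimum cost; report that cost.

shortest-cost path #1: 0→10→1 push 3 @ unit cost 13 (adds 39)
shortest-cost path #2: 0→4→10→1 push 3 @ unit cost 24 (adds 72)
shortest-cost path #3: 0→4→6→8→1 push 18 @ unit cost 29 (adds 522)
total cost = 633

Minimum cost for 24 units: 633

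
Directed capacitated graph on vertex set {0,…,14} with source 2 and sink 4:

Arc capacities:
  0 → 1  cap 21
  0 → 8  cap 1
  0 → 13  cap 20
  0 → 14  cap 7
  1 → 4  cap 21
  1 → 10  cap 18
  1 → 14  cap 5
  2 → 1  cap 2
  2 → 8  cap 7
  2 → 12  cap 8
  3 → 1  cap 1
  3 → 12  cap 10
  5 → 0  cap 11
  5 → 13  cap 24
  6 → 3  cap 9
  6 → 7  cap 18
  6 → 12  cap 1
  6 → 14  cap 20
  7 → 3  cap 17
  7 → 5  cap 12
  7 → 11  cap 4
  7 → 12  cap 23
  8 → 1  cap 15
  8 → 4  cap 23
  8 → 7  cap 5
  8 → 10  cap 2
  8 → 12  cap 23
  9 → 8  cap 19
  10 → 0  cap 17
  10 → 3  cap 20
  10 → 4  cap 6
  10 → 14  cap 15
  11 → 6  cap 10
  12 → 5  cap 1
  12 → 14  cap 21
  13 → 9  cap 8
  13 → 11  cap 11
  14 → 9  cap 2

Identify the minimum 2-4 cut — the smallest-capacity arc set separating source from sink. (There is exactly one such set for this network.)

augment #1: 2→1→4 push 2
augment #2: 2→8→4 push 7
augment #3: 2→12→5→0→1→4 push 1
augment #4: 2→12→14→9→8→4 push 2
max flow = 12; residual-reachable set from 2 gives S-side
cut edges (S→T): {(2,1), (2,8), (12,5), (14,9)} total cap 12

Min-cut arcs: {(2,1), (2,8), (12,5), (14,9)} (total capacity 12)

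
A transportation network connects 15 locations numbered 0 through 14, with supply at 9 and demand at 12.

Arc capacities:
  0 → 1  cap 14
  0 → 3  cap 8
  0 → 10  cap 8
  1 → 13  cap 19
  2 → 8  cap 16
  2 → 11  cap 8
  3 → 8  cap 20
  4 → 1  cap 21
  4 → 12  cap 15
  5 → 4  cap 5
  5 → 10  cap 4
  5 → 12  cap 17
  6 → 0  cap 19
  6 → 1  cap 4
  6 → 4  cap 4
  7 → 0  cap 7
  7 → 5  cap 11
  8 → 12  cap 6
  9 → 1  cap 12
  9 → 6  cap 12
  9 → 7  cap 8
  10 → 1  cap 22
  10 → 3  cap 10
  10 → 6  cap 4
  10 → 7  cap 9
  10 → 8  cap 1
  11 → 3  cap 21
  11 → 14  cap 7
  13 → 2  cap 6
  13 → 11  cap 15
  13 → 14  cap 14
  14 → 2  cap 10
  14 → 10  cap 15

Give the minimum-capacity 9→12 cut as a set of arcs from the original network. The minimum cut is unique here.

augment #1: 9→6→4→12 push 4
augment #2: 9→7→5→12 push 8
augment #3: 9→1→13→2→8→12 push 6
augment #4: 9→6→0→10→7→5→12 push 3
max flow = 21; residual-reachable set from 9 gives S-side
cut edges (S→T): {(6,4), (7,5), (8,12)} total cap 21

Min-cut arcs: {(6,4), (7,5), (8,12)} (total capacity 21)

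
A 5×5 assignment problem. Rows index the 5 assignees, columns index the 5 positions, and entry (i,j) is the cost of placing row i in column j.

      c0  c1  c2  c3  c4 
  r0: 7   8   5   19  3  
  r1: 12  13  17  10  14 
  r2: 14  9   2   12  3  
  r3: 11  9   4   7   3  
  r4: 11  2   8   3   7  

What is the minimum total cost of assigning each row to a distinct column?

Minimum assignment cost: 24

optimal assignment: row0→col0 (cost 7), row1→col3 (cost 10), row2→col2 (cost 2), row3→col4 (cost 3), row4→col1 (cost 2)
total = 7 + 10 + 2 + 3 + 2 = 24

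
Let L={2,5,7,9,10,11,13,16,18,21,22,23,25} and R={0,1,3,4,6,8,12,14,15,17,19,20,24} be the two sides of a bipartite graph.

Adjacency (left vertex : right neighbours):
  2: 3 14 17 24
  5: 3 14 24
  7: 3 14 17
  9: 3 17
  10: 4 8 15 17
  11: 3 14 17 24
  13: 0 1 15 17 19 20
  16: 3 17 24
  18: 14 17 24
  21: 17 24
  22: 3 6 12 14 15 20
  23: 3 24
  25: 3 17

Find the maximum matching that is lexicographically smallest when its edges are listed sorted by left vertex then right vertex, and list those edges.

Lex-smallest maximum matching: {(2,3), (5,14), (7,17), (10,4), (11,24), (13,0), (22,6)}

|M| = 7 (so the lex-smallest maximum matching has 7 edges)
process left vertices in ascending order; for each, take the smallest-labelled available neighbour that still permits 7 edges overall, or leave it unmatched if none does
lex-smallest matching: {2-3, 5-14, 7-17, 10-4, 11-24, 13-0, 22-6}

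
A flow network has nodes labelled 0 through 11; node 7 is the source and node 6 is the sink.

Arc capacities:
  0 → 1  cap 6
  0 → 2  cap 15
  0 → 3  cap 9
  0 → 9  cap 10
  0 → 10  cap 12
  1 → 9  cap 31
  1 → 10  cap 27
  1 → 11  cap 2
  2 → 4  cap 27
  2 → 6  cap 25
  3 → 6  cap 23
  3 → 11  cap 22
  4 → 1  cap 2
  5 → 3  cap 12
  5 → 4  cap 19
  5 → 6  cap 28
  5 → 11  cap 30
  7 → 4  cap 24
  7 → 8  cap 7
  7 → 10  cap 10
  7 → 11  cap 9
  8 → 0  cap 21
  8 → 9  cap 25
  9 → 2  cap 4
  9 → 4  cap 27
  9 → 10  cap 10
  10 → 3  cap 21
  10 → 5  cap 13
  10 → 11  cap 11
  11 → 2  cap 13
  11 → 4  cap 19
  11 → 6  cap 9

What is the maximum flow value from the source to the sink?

Maximum flow value: 28

augment #1: 7→11→6 bottleneck 9, total now 9
augment #2: 7→10→3→6 bottleneck 10, total now 19
augment #3: 7→8→0→2→6 bottleneck 7, total now 26
augment #4: 7→4→1→9→2→6 bottleneck 2, total now 28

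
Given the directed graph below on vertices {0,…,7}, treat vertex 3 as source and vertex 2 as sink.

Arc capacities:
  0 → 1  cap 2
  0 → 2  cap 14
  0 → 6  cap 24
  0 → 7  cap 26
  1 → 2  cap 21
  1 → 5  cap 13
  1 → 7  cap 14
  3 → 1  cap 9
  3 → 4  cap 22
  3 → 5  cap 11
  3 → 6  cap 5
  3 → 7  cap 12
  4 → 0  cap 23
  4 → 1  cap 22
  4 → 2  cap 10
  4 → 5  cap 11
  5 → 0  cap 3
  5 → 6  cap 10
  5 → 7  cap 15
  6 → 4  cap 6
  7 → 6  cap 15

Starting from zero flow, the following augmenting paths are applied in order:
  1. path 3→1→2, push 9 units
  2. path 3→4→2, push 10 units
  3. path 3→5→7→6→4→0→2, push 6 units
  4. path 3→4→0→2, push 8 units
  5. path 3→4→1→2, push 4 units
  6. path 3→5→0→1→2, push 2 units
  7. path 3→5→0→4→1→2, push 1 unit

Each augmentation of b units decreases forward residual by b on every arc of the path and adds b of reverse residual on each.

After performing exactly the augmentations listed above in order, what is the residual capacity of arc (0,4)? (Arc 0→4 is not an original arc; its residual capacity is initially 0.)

after path 1 (3→1→2, push 9): res(0,4)=0
after path 2 (3→4→2, push 10): res(0,4)=0
after path 3 (3→5→7→6→4→0→2, push 6): res(0,4)=6
after path 4 (3→4→0→2, push 8): res(0,4)=14
after path 5 (3→4→1→2, push 4): res(0,4)=14
after path 6 (3→5→0→1→2, push 2): res(0,4)=14
after path 7 (3→5→0→4→1→2, push 1): res(0,4)=13

Residual capacity of (0,4): 13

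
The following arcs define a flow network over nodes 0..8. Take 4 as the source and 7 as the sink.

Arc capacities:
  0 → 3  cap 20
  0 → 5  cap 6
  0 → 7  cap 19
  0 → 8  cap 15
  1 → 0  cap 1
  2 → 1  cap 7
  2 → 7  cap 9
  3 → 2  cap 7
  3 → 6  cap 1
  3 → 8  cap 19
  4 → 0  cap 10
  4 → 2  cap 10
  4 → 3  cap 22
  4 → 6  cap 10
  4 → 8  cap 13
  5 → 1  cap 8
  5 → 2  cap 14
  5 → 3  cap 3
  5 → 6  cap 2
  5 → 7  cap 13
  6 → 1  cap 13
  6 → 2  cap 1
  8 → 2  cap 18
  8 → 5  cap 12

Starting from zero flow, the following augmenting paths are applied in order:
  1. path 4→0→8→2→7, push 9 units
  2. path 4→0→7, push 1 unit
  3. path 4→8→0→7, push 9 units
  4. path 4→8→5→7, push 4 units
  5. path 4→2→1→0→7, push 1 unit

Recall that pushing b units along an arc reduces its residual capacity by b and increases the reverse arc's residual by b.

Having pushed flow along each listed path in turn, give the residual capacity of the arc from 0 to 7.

Residual capacity of (0,7): 8

after path 1 (4→0→8→2→7, push 9): res(0,7)=19
after path 2 (4→0→7, push 1): res(0,7)=18
after path 3 (4→8→0→7, push 9): res(0,7)=9
after path 4 (4→8→5→7, push 4): res(0,7)=9
after path 5 (4→2→1→0→7, push 1): res(0,7)=8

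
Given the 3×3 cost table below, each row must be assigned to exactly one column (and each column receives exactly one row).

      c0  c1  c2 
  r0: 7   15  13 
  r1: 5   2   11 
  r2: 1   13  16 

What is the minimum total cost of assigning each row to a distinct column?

optimal assignment: row0→col2 (cost 13), row1→col1 (cost 2), row2→col0 (cost 1)
total = 13 + 2 + 1 = 16

Minimum assignment cost: 16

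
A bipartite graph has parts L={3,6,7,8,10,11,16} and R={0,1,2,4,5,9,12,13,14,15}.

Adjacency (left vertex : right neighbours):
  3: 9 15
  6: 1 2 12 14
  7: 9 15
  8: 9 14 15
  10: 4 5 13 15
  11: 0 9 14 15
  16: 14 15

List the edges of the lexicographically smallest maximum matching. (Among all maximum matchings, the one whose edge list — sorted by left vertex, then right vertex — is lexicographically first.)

|M| = 6 (so the lex-smallest maximum matching has 6 edges)
process left vertices in ascending order; for each, take the smallest-labelled available neighbour that still permits 6 edges overall, or leave it unmatched if none does
lex-smallest matching: {3-9, 6-1, 7-15, 8-14, 10-4, 11-0}

Lex-smallest maximum matching: {(3,9), (6,1), (7,15), (8,14), (10,4), (11,0)}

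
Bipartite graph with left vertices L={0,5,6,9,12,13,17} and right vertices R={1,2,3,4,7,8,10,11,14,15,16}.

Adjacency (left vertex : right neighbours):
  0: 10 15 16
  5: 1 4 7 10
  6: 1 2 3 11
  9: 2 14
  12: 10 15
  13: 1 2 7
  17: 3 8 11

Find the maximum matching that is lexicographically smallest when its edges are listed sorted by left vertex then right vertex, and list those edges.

Lex-smallest maximum matching: {(0,10), (5,1), (6,2), (9,14), (12,15), (13,7), (17,3)}

|M| = 7 (so the lex-smallest maximum matching has 7 edges)
process left vertices in ascending order; for each, take the smallest-labelled available neighbour that still permits 7 edges overall, or leave it unmatched if none does
lex-smallest matching: {0-10, 5-1, 6-2, 9-14, 12-15, 13-7, 17-3}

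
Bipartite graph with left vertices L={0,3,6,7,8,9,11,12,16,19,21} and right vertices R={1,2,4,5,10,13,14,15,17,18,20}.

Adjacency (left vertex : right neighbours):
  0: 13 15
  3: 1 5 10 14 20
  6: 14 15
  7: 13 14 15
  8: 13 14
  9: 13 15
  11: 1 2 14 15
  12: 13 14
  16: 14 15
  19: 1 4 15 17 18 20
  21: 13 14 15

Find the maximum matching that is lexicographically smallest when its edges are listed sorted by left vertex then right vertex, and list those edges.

Lex-smallest maximum matching: {(0,13), (3,1), (6,14), (7,15), (11,2), (19,4)}

|M| = 6 (so the lex-smallest maximum matching has 6 edges)
process left vertices in ascending order; for each, take the smallest-labelled available neighbour that still permits 6 edges overall, or leave it unmatched if none does
lex-smallest matching: {0-13, 3-1, 6-14, 7-15, 11-2, 19-4}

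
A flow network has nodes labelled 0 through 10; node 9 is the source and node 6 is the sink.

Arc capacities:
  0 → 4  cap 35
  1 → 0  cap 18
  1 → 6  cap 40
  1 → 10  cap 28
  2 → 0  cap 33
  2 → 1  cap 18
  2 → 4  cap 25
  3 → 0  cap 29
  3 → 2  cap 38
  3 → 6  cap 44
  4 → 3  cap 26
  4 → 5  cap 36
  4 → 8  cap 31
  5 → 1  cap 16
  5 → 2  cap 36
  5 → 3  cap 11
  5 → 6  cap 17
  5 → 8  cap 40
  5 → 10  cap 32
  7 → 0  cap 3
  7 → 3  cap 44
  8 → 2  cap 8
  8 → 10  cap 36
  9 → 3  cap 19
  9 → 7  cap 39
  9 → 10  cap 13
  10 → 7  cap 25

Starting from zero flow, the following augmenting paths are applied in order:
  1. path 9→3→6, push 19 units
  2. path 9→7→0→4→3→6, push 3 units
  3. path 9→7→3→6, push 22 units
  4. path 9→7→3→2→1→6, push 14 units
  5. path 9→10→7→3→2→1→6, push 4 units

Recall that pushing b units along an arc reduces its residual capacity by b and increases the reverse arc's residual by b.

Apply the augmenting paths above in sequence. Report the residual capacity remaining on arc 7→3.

after path 1 (9→3→6, push 19): res(7,3)=44
after path 2 (9→7→0→4→3→6, push 3): res(7,3)=44
after path 3 (9→7→3→6, push 22): res(7,3)=22
after path 4 (9→7→3→2→1→6, push 14): res(7,3)=8
after path 5 (9→10→7→3→2→1→6, push 4): res(7,3)=4

Residual capacity of (7,3): 4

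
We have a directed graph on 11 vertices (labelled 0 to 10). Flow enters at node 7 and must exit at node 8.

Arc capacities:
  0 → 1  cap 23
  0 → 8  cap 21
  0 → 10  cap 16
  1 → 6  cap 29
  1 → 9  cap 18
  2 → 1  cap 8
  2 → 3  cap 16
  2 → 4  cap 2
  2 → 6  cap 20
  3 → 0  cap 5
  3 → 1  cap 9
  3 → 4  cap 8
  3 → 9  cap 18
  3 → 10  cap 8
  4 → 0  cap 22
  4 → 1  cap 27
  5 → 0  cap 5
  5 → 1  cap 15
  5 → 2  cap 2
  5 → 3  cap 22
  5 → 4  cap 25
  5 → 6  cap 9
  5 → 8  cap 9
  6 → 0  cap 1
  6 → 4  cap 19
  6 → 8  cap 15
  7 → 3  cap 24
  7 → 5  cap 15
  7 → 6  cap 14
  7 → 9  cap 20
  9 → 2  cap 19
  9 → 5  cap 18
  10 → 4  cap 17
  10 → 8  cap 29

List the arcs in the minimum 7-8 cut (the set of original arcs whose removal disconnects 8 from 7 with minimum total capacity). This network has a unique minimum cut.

Min-cut arcs: {(3,0), (3,10), (4,0), (5,0), (5,8), (6,0), (6,8)} (total capacity 65)

augment #1: 7→5→8 push 9
augment #2: 7→6→8 push 14
augment #3: 7→3→0→8 push 5
augment #4: 7→3→10→8 push 8
augment #5: 7→5→0→8 push 5
augment #6: 7→5→6→8 push 1
augment #7: 7→3→4→0→8 push 8
augment #8: 7→3→1→6→0→8 push 1
augment #9: 7→9→2→4→0→8 push 2
augment #10: 7→9→5→4→0→10→8 push 12
max flow = 65; residual-reachable set from 7 gives S-side
cut edges (S→T): {(3,0), (3,10), (4,0), (5,0), (5,8), (6,0), (6,8)} total cap 65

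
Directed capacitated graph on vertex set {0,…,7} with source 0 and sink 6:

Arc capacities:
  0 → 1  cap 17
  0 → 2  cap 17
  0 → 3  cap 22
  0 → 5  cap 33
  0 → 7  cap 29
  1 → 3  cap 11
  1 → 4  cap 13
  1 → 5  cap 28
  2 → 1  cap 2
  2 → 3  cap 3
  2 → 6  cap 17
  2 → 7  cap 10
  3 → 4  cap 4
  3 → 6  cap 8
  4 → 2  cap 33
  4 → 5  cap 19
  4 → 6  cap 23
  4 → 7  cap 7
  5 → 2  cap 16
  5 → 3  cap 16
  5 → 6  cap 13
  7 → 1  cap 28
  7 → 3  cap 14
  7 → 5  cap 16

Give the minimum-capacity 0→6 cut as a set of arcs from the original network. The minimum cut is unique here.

Min-cut arcs: {(1,4), (2,6), (3,4), (3,6), (5,6)} (total capacity 55)

augment #1: 0→2→6 push 17
augment #2: 0→3→6 push 8
augment #3: 0→5→6 push 13
augment #4: 0→1→4→6 push 13
augment #5: 0→3→4→6 push 4
max flow = 55; residual-reachable set from 0 gives S-side
cut edges (S→T): {(1,4), (2,6), (3,4), (3,6), (5,6)} total cap 55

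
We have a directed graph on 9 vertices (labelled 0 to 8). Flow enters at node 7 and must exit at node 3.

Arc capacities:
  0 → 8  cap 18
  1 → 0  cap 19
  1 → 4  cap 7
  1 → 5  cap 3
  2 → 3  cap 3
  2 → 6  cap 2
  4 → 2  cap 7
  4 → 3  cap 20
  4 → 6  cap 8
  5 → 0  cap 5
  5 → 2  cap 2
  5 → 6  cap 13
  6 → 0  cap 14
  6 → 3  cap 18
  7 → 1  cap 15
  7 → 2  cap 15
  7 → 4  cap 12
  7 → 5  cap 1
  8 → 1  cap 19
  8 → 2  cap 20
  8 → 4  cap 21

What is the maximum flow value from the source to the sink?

Maximum flow value: 33

augment #1: 7→2→3 bottleneck 3, total now 3
augment #2: 7→4→3 bottleneck 12, total now 15
augment #3: 7→1→4→3 bottleneck 7, total now 22
augment #4: 7→2→6→3 bottleneck 2, total now 24
augment #5: 7→5→6→3 bottleneck 1, total now 25
augment #6: 7→1→5→6→3 bottleneck 3, total now 28
augment #7: 7→1→0→8→4→3 bottleneck 1, total now 29
augment #8: 7→1→0→8→4→6→3 bottleneck 4, total now 33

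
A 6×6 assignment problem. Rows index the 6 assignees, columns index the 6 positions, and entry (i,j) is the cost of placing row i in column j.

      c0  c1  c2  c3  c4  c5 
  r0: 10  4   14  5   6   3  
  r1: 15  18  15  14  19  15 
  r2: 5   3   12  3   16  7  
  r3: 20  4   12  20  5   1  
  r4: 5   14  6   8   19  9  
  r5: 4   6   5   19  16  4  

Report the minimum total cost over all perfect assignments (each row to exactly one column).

Minimum assignment cost: 34

one of 2 optimal assignments: row0→col4 (cost 6), row1→col3 (cost 14), row2→col1 (cost 3), row3→col5 (cost 1), row4→col0 (cost 5), row5→col2 (cost 5)
total = 6 + 14 + 3 + 1 + 5 + 5 = 34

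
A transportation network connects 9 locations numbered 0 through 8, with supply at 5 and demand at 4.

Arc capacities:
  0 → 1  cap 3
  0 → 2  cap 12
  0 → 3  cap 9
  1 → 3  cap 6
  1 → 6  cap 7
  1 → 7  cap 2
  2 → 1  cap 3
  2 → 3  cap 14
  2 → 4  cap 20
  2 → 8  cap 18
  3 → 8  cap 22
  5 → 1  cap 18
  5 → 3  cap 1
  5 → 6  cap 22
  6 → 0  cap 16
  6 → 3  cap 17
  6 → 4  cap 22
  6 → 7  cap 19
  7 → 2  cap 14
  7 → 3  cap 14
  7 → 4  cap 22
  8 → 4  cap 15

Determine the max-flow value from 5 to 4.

Maximum flow value: 38

augment #1: 5→6→4 bottleneck 22, total now 22
augment #2: 5→1→7→4 bottleneck 2, total now 24
augment #3: 5→3→8→4 bottleneck 1, total now 25
augment #4: 5→1→3→8→4 bottleneck 6, total now 31
augment #5: 5→1→6→7→4 bottleneck 7, total now 38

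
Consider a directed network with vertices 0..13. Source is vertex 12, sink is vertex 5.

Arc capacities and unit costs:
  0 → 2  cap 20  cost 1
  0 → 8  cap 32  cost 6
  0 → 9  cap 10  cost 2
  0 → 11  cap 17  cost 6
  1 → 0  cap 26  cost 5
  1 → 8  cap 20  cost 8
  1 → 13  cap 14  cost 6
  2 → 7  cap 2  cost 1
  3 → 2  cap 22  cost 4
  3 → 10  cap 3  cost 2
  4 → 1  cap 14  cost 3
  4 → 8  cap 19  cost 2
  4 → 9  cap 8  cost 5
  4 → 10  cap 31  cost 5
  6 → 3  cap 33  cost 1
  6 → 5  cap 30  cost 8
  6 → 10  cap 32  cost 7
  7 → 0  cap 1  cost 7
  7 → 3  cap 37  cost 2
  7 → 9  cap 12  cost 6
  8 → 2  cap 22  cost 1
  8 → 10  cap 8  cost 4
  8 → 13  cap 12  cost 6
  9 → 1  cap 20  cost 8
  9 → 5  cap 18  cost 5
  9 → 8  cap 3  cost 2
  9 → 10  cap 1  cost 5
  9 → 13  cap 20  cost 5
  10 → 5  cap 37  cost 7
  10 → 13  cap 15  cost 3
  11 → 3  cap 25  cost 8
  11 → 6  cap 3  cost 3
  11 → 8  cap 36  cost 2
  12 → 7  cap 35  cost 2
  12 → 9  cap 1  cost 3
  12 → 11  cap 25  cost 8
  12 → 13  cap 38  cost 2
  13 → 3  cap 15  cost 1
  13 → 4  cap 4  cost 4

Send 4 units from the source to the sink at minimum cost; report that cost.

Minimum cost for 4 units: 44

shortest-cost path #1: 12→9→5 push 1 @ unit cost 8 (adds 8)
shortest-cost path #2: 12→13→3→10→5 push 3 @ unit cost 12 (adds 36)
total cost = 44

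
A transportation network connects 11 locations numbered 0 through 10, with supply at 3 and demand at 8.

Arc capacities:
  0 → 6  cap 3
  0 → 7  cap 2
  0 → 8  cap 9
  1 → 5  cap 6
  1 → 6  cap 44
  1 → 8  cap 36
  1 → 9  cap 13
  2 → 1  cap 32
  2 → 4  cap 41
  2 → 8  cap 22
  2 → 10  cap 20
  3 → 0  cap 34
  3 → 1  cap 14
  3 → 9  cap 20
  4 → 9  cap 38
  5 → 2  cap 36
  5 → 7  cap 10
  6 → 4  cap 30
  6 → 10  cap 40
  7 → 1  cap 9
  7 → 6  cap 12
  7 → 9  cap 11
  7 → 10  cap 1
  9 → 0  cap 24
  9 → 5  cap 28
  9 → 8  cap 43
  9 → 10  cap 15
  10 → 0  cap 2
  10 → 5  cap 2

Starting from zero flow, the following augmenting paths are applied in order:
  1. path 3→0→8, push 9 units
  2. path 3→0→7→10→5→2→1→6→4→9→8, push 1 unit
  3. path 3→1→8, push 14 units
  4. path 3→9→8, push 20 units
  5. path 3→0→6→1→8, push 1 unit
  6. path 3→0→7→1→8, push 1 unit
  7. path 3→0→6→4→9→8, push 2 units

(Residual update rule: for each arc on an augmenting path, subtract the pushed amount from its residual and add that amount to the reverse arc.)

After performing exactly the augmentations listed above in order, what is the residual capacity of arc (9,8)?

after path 1 (3→0→8, push 9): res(9,8)=43
after path 2 (3→0→7→10→5→2→1→6→4→9→8, push 1): res(9,8)=42
after path 3 (3→1→8, push 14): res(9,8)=42
after path 4 (3→9→8, push 20): res(9,8)=22
after path 5 (3→0→6→1→8, push 1): res(9,8)=22
after path 6 (3→0→7→1→8, push 1): res(9,8)=22
after path 7 (3→0→6→4→9→8, push 2): res(9,8)=20

Residual capacity of (9,8): 20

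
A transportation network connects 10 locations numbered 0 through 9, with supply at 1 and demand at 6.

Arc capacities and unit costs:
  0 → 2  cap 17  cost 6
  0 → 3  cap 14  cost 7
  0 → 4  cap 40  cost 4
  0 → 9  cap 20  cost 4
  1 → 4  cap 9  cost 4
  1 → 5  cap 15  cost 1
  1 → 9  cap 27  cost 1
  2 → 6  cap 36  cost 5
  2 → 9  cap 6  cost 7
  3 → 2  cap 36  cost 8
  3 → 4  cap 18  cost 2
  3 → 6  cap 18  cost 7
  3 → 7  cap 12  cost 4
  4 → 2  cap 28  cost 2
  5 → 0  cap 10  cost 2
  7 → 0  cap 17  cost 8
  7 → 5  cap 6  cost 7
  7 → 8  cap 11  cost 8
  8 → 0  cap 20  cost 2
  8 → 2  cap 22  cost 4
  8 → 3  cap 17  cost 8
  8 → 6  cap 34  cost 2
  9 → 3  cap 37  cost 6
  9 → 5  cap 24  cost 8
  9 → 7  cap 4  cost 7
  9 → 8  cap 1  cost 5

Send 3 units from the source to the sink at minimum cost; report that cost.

Minimum cost for 3 units: 30

shortest-cost path #1: 1→9→8→6 push 1 @ unit cost 8 (adds 8)
shortest-cost path #2: 1→4→2→6 push 2 @ unit cost 11 (adds 22)
total cost = 30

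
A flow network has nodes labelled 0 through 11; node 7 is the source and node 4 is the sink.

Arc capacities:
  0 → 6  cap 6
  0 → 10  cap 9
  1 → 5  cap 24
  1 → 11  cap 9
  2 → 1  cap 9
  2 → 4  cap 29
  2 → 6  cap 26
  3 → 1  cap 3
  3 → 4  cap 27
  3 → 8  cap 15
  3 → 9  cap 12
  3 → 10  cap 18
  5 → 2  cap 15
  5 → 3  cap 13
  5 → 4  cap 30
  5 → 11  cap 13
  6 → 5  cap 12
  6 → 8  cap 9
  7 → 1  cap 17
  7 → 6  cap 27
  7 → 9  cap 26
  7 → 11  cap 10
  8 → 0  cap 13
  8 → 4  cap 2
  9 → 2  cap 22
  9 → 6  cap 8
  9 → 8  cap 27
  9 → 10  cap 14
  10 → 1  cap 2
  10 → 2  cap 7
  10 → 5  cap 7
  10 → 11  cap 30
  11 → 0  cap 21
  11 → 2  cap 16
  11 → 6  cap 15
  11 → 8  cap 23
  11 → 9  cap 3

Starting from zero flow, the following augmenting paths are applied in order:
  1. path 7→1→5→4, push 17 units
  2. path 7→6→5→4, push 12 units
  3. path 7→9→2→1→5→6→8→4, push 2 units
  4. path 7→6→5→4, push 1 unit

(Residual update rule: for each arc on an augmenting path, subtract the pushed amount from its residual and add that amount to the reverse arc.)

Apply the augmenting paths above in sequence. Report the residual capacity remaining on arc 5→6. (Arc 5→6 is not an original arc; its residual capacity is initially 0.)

after path 1 (7→1→5→4, push 17): res(5,6)=0
after path 2 (7→6→5→4, push 12): res(5,6)=12
after path 3 (7→9→2→1→5→6→8→4, push 2): res(5,6)=10
after path 4 (7→6→5→4, push 1): res(5,6)=11

Residual capacity of (5,6): 11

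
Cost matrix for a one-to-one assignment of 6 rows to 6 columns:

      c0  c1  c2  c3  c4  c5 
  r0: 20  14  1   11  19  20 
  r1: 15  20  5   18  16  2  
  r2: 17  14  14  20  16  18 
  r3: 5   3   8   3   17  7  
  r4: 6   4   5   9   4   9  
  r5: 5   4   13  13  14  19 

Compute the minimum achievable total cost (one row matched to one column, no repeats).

optimal assignment: row0→col2 (cost 1), row1→col5 (cost 2), row2→col1 (cost 14), row3→col3 (cost 3), row4→col4 (cost 4), row5→col0 (cost 5)
total = 1 + 2 + 14 + 3 + 4 + 5 = 29

Minimum assignment cost: 29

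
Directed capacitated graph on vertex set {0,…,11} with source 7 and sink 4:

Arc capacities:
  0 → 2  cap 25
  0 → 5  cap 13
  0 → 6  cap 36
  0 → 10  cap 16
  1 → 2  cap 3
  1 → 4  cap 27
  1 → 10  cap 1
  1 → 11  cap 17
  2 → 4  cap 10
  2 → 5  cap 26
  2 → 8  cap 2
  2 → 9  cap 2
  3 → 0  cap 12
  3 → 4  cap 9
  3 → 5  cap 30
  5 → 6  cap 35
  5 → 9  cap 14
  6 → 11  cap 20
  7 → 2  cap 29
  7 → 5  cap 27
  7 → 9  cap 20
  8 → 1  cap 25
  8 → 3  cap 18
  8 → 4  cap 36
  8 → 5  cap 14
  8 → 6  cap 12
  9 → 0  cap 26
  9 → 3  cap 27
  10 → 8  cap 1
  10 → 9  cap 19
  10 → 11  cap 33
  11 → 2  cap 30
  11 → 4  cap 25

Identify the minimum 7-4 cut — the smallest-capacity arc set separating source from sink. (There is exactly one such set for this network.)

Min-cut arcs: {(2,4), (2,8), (3,4), (10,8), (11,4)} (total capacity 47)

augment #1: 7→2→4 push 10
augment #2: 7→2→8→4 push 2
augment #3: 7→9→3→4 push 9
augment #4: 7→5→6→11→4 push 20
augment #5: 7→9→0→10→8→4 push 1
augment #6: 7→9→0→10→11→4 push 5
max flow = 47; residual-reachable set from 7 gives S-side
cut edges (S→T): {(2,4), (2,8), (3,4), (10,8), (11,4)} total cap 47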